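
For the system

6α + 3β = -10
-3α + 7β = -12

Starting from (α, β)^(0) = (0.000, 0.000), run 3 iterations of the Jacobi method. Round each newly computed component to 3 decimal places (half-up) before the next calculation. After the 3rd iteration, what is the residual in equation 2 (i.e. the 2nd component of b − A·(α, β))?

1.071

Iteration 1:
  α = (-10 - (3)·0.000) / (6) = -1.667
  β = (-12 - (-3)·0.000) / (7) = -1.714
Iteration 2:
  α = (-10 - (3)·-1.714) / (6) = -0.810
  β = (-12 - (-3)·-1.667) / (7) = -2.429
Iteration 3:
  α = (-10 - (3)·-2.429) / (6) = -0.452
  β = (-12 - (-3)·-0.810) / (7) = -2.061
Residual b − A·x = (-1.105, 1.071)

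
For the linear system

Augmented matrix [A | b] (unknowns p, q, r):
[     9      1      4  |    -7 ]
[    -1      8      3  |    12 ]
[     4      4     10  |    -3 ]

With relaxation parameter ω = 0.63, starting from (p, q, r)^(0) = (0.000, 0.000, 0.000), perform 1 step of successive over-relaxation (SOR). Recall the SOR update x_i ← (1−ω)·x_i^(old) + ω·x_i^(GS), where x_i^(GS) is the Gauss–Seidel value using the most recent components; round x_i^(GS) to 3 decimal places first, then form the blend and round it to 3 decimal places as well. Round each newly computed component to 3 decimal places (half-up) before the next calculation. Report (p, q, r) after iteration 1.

(-0.490, 0.907, -0.294)

Iteration 1:
  p: GS value = (-7 - (1)·0.000 - (4)·0.000) / (9) = -0.778;  p ← (1−ω)·0.000 + ω·-0.778 = -0.490
  q: GS value = (12 - (-1)·-0.490 - (3)·0.000) / (8) = 1.439;  q ← (1−ω)·0.000 + ω·1.439 = 0.907
  r: GS value = (-3 - (4)·-0.490 - (4)·0.907) / (10) = -0.467;  r ← (1−ω)·0.000 + ω·-0.467 = -0.294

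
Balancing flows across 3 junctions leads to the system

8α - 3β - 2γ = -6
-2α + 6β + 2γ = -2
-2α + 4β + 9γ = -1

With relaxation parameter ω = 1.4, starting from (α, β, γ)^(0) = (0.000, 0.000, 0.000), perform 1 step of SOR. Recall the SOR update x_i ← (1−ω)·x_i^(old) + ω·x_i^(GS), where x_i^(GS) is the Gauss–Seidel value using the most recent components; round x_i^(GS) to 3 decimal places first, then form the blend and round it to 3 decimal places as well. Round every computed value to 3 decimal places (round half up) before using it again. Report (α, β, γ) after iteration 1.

Iteration 1:
  α: GS value = (-6 - (-3)·0.000 - (-2)·0.000) / (8) = -0.750;  α ← (1−ω)·0.000 + ω·-0.750 = -1.050
  β: GS value = (-2 - (-2)·-1.050 - (2)·0.000) / (6) = -0.683;  β ← (1−ω)·0.000 + ω·-0.683 = -0.956
  γ: GS value = (-1 - (-2)·-1.050 - (4)·-0.956) / (9) = 0.080;  γ ← (1−ω)·0.000 + ω·0.080 = 0.112

(-1.050, -0.956, 0.112)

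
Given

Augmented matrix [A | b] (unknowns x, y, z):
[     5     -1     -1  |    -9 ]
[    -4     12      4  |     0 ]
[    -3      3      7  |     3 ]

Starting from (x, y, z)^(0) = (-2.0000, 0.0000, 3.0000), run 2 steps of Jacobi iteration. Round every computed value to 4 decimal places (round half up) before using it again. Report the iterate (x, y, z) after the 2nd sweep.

Iteration 1:
  x = (-9 - (-1)·0.0000 - (-1)·3.0000) / (5) = -1.2000
  y = (0 - (-4)·-2.0000 - (4)·3.0000) / (12) = -1.6667
  z = (3 - (-3)·-2.0000 - (3)·0.0000) / (7) = -0.4286
Iteration 2:
  x = (-9 - (-1)·-1.6667 - (-1)·-0.4286) / (5) = -2.2191
  y = (0 - (-4)·-1.2000 - (4)·-0.4286) / (12) = -0.2571
  z = (3 - (-3)·-1.2000 - (3)·-1.6667) / (7) = 0.6286

(-2.2191, -0.2571, 0.6286)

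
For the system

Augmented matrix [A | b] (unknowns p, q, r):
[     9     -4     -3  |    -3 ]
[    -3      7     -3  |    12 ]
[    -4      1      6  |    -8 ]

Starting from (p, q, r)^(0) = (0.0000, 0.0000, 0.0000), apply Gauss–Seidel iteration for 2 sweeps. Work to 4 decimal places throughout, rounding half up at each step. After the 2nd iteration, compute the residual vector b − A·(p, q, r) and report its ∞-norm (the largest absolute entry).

Iteration 1:
  p = (-3 - (-4)·0.0000 - (-3)·0.0000) / (9) = -0.3333
  q = (12 - (-3)·-0.3333 - (-3)·0.0000) / (7) = 1.5714
  r = (-8 - (-4)·-0.3333 - (1)·1.5714) / (6) = -1.8174
Iteration 2:
  p = (-3 - (-4)·1.5714 - (-3)·-1.8174) / (9) = -0.2407
  q = (12 - (-3)·-0.2407 - (-3)·-1.8174) / (7) = 0.8322
  r = (-8 - (-4)·-0.2407 - (1)·0.8322) / (6) = -1.6325
Residual b − A·x = (-2.4024, 0.5550, 0.0000); ∞-norm = 2.4024

2.4024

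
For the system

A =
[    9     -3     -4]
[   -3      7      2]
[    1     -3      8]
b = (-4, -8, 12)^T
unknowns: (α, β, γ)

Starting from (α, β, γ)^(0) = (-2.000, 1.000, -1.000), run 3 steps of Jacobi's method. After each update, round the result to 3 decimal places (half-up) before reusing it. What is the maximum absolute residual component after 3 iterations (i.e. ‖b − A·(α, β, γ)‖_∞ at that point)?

Iteration 1:
  α = (-4 - (-3)·1.000 - (-4)·-1.000) / (9) = -0.556
  β = (-8 - (-3)·-2.000 - (2)·-1.000) / (7) = -1.714
  γ = (12 - (1)·-2.000 - (-3)·1.000) / (8) = 2.125
Iteration 2:
  α = (-4 - (-3)·-1.714 - (-4)·2.125) / (9) = -0.071
  β = (-8 - (-3)·-0.556 - (2)·2.125) / (7) = -1.988
  γ = (12 - (1)·-0.556 - (-3)·-1.714) / (8) = 0.927
Iteration 3:
  α = (-4 - (-3)·-1.988 - (-4)·0.927) / (9) = -0.695
  β = (-8 - (-3)·-0.071 - (2)·0.927) / (7) = -1.438
  γ = (12 - (1)·-0.071 - (-3)·-1.988) / (8) = 0.763
Residual b − A·x = (0.993, -1.545, 2.277); ∞-norm = 2.277

2.277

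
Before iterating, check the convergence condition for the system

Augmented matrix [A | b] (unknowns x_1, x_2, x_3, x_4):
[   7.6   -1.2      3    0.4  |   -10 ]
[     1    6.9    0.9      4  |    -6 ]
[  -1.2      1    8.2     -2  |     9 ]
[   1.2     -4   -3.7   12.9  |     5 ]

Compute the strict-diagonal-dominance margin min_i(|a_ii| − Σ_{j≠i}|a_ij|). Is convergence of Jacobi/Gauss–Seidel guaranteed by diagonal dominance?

row 1: |7.6| − (1.2+3+0.4) = 3
row 2: |6.9| − (1+0.9+4) = 1
row 3: |8.2| − (1.2+1+2) = 4
row 4: |12.9| − (1.2+4+3.7) = 4
minimum over rows = 1 → strictly diagonally dominant (convergence guaranteed)

1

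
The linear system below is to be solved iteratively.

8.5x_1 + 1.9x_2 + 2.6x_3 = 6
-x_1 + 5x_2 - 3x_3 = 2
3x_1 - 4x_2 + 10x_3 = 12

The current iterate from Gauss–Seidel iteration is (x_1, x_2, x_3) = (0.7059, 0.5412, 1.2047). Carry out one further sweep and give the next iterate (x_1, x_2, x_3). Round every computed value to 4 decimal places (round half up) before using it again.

(0.2164, 1.1661, 1.6015)

One sweep:
  x_1 = (6 - (1.9)·0.5412 - (2.6)·1.2047) / (8.5) = 0.2164
  x_2 = (2 - (-1)·0.2164 - (-3)·1.2047) / (5) = 1.1661
  x_3 = (12 - (3)·0.2164 - (-4)·1.1661) / (10) = 1.6015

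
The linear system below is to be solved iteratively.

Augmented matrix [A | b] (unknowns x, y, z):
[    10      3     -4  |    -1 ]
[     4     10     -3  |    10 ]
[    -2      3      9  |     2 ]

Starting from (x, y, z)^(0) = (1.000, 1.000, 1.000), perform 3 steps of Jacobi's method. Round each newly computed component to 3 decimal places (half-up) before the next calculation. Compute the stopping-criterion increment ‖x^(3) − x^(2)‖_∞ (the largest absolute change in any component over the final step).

0.117

Iteration 1:
  x = (-1 - (3)·1.000 - (-4)·1.000) / (10) = 0.000
  y = (10 - (4)·1.000 - (-3)·1.000) / (10) = 0.900
  z = (2 - (-2)·1.000 - (3)·1.000) / (9) = 0.111
Iteration 2:
  x = (-1 - (3)·0.900 - (-4)·0.111) / (10) = -0.326
  y = (10 - (4)·0.000 - (-3)·0.111) / (10) = 1.033
  z = (2 - (-2)·0.000 - (3)·0.900) / (9) = -0.078
Iteration 3:
  x = (-1 - (3)·1.033 - (-4)·-0.078) / (10) = -0.441
  y = (10 - (4)·-0.326 - (-3)·-0.078) / (10) = 1.107
  z = (2 - (-2)·-0.326 - (3)·1.033) / (9) = -0.195
Change: (-0.115, 0.074, -0.117) → max |·| = 0.117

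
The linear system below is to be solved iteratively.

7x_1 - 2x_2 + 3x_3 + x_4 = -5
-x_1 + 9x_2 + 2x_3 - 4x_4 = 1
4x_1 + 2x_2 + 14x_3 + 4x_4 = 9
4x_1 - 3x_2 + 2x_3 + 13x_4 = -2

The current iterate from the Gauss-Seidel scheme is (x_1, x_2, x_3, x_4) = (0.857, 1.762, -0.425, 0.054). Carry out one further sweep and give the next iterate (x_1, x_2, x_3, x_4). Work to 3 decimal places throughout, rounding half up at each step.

One sweep:
  x_1 = (-5 - (-2)·1.762 - (3)·-0.425 - (1)·0.054) / (7) = -0.036
  x_2 = (1 - (-1)·-0.036 - (2)·-0.425 - (-4)·0.054) / (9) = 0.226
  x_3 = (9 - (4)·-0.036 - (2)·0.226 - (4)·0.054) / (14) = 0.605
  x_4 = (-2 - (4)·-0.036 - (-3)·0.226 - (2)·0.605) / (13) = -0.184

(-0.036, 0.226, 0.605, -0.184)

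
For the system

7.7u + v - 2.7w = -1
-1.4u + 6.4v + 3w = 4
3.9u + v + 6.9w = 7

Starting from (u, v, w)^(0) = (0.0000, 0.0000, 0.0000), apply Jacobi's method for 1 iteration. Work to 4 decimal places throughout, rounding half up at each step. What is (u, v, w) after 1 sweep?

Iteration 1:
  u = (-1 - (1)·0.0000 - (-2.7)·0.0000) / (7.7) = -0.1299
  v = (4 - (-1.4)·0.0000 - (3)·0.0000) / (6.4) = 0.6250
  w = (7 - (3.9)·0.0000 - (1)·0.0000) / (6.9) = 1.0145

(-0.1299, 0.6250, 1.0145)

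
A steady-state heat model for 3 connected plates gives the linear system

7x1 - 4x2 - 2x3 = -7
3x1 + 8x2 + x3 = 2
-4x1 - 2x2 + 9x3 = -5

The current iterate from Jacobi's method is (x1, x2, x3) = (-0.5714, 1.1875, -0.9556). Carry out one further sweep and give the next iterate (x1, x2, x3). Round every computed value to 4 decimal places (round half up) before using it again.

One sweep:
  x1 = (-7 - (-4)·1.1875 - (-2)·-0.9556) / (7) = -0.5945
  x2 = (2 - (3)·-0.5714 - (1)·-0.9556) / (8) = 0.5837
  x3 = (-5 - (-4)·-0.5714 - (-2)·1.1875) / (9) = -0.5456

(-0.5945, 0.5837, -0.5456)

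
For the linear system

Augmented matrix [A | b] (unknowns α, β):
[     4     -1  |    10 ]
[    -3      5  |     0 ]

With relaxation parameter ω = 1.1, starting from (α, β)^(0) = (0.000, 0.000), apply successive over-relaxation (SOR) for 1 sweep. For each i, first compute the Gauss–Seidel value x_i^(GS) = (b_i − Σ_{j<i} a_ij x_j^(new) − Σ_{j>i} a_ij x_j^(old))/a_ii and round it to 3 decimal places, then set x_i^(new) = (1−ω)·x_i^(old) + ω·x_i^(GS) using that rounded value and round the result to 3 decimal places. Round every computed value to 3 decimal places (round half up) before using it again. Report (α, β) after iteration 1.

(2.750, 1.815)

Iteration 1:
  α: GS value = (10 - (-1)·0.000) / (4) = 2.500;  α ← (1−ω)·0.000 + ω·2.500 = 2.750
  β: GS value = (0 - (-3)·2.750) / (5) = 1.650;  β ← (1−ω)·0.000 + ω·1.650 = 1.815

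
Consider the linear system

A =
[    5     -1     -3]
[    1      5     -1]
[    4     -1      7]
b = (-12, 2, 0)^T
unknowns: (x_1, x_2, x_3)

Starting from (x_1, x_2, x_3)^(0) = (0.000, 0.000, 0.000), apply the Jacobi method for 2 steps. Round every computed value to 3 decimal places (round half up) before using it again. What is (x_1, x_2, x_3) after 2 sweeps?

Iteration 1:
  x_1 = (-12 - (-1)·0.000 - (-3)·0.000) / (5) = -2.400
  x_2 = (2 - (1)·0.000 - (-1)·0.000) / (5) = 0.400
  x_3 = (0 - (4)·0.000 - (-1)·0.000) / (7) = 0.000
Iteration 2:
  x_1 = (-12 - (-1)·0.400 - (-3)·0.000) / (5) = -2.320
  x_2 = (2 - (1)·-2.400 - (-1)·0.000) / (5) = 0.880
  x_3 = (0 - (4)·-2.400 - (-1)·0.400) / (7) = 1.429

(-2.320, 0.880, 1.429)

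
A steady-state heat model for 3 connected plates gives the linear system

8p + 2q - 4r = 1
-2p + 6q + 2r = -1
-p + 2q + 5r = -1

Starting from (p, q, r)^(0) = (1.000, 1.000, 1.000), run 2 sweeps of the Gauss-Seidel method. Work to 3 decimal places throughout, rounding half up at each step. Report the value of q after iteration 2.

Iteration 1:
  p = (1 - (2)·1.000 - (-4)·1.000) / (8) = 0.375
  q = (-1 - (-2)·0.375 - (2)·1.000) / (6) = -0.375
  r = (-1 - (-1)·0.375 - (2)·-0.375) / (5) = 0.025
Iteration 2:
  p = (1 - (2)·-0.375 - (-4)·0.025) / (8) = 0.231
  q = (-1 - (-2)·0.231 - (2)·0.025) / (6) = -0.098
  r = (-1 - (-1)·0.231 - (2)·-0.098) / (5) = -0.115

-0.098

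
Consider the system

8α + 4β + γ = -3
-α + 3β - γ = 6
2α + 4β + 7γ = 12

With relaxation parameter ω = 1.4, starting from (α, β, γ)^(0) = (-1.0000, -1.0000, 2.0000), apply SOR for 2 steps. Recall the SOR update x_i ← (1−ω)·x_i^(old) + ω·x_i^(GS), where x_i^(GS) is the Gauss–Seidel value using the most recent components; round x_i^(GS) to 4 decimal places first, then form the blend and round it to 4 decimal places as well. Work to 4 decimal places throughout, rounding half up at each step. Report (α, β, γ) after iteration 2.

(-3.2527, -1.2909, 5.4861)

Iteration 1:
  α: GS value = (-3 - (4)·-1.0000 - (1)·2.0000) / (8) = -0.1250;  α ← (1−ω)·-1.0000 + ω·-0.1250 = 0.2250
  β: GS value = (6 - (-1)·0.2250 - (-1)·2.0000) / (3) = 2.7417;  β ← (1−ω)·-1.0000 + ω·2.7417 = 4.2384
  γ: GS value = (12 - (2)·0.2250 - (4)·4.2384) / (7) = -0.7719;  γ ← (1−ω)·2.0000 + ω·-0.7719 = -1.8807
Iteration 2:
  α: GS value = (-3 - (4)·4.2384 - (1)·-1.8807) / (8) = -2.2591;  α ← (1−ω)·0.2250 + ω·-2.2591 = -3.2527
  β: GS value = (6 - (-1)·-3.2527 - (-1)·-1.8807) / (3) = 0.2889;  β ← (1−ω)·4.2384 + ω·0.2889 = -1.2909
  γ: GS value = (12 - (2)·-3.2527 - (4)·-1.2909) / (7) = 3.3813;  γ ← (1−ω)·-1.8807 + ω·3.3813 = 5.4861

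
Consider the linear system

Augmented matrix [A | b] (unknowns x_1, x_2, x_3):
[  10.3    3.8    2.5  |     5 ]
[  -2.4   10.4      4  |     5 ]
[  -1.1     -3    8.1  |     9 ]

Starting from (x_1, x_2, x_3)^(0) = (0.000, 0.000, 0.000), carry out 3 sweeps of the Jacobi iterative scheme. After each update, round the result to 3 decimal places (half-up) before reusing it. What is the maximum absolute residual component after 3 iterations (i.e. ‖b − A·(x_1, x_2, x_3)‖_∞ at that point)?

1.190

Iteration 1:
  x_1 = (5 - (3.8)·0.000 - (2.5)·0.000) / (10.3) = 0.485
  x_2 = (5 - (-2.4)·0.000 - (4)·0.000) / (10.4) = 0.481
  x_3 = (9 - (-1.1)·0.000 - (-3)·0.000) / (8.1) = 1.111
Iteration 2:
  x_1 = (5 - (3.8)·0.481 - (2.5)·1.111) / (10.3) = 0.038
  x_2 = (5 - (-2.4)·0.485 - (4)·1.111) / (10.4) = 0.165
  x_3 = (9 - (-1.1)·0.485 - (-3)·0.481) / (8.1) = 1.355
Iteration 3:
  x_1 = (5 - (3.8)·0.165 - (2.5)·1.355) / (10.3) = 0.096
  x_2 = (5 - (-2.4)·0.038 - (4)·1.355) / (10.4) = -0.032
  x_3 = (9 - (-1.1)·0.038 - (-3)·0.165) / (8.1) = 1.177
Residual b − A·x = (1.190, 0.855, -0.524); ∞-norm = 1.190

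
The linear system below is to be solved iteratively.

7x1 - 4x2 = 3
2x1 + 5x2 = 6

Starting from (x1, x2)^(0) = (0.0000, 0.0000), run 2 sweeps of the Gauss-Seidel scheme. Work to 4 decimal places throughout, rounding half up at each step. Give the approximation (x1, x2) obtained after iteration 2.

Iteration 1:
  x1 = (3 - (-4)·0.0000) / (7) = 0.4286
  x2 = (6 - (2)·0.4286) / (5) = 1.0286
Iteration 2:
  x1 = (3 - (-4)·1.0286) / (7) = 1.0163
  x2 = (6 - (2)·1.0163) / (5) = 0.7935

(1.0163, 0.7935)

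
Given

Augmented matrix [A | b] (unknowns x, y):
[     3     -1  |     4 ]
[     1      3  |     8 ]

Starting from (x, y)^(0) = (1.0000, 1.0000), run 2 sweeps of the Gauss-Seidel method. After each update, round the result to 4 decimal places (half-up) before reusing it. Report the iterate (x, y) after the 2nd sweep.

(2.0370, 1.9877)

Iteration 1:
  x = (4 - (-1)·1.0000) / (3) = 1.6667
  y = (8 - (1)·1.6667) / (3) = 2.1111
Iteration 2:
  x = (4 - (-1)·2.1111) / (3) = 2.0370
  y = (8 - (1)·2.0370) / (3) = 1.9877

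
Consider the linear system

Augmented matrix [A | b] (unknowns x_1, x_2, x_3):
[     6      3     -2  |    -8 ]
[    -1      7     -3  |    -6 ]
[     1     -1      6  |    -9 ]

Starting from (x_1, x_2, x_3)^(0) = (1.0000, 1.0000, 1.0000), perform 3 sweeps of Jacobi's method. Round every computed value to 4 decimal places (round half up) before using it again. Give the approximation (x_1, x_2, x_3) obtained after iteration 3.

(-0.9087, -1.6548, -1.5040)

Iteration 1:
  x_1 = (-8 - (3)·1.0000 - (-2)·1.0000) / (6) = -1.5000
  x_2 = (-6 - (-1)·1.0000 - (-3)·1.0000) / (7) = -0.2857
  x_3 = (-9 - (1)·1.0000 - (-1)·1.0000) / (6) = -1.5000
Iteration 2:
  x_1 = (-8 - (3)·-0.2857 - (-2)·-1.5000) / (6) = -1.6905
  x_2 = (-6 - (-1)·-1.5000 - (-3)·-1.5000) / (7) = -1.7143
  x_3 = (-9 - (1)·-1.5000 - (-1)·-0.2857) / (6) = -1.2976
Iteration 3:
  x_1 = (-8 - (3)·-1.7143 - (-2)·-1.2976) / (6) = -0.9087
  x_2 = (-6 - (-1)·-1.6905 - (-3)·-1.2976) / (7) = -1.6548
  x_3 = (-9 - (1)·-1.6905 - (-1)·-1.7143) / (6) = -1.5040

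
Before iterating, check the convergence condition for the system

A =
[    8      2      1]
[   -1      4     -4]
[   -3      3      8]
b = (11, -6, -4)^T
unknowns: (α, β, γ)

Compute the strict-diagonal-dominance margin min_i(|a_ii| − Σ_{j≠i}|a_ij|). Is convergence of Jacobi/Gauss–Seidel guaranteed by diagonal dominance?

-1

row 1: |8| − (2+1) = 5
row 2: |4| − (1+4) = -1
row 3: |8| − (3+3) = 2
minimum over rows = -1 → not strictly diagonally dominant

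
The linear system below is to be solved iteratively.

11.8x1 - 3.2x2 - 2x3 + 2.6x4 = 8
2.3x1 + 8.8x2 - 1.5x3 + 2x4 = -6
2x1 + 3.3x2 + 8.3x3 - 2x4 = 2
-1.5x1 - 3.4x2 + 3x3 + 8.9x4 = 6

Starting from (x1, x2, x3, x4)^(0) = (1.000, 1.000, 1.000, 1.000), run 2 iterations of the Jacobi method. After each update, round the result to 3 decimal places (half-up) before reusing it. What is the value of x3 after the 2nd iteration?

0.636

Iteration 1:
  x1 = (8 - (-3.2)·1.000 - (-2)·1.000 - (2.6)·1.000) / (11.8) = 0.898
  x2 = (-6 - (2.3)·1.000 - (-1.5)·1.000 - (2)·1.000) / (8.8) = -1.000
  x3 = (2 - (2)·1.000 - (3.3)·1.000 - (-2)·1.000) / (8.3) = -0.157
  x4 = (6 - (-1.5)·1.000 - (-3.4)·1.000 - (3)·1.000) / (8.9) = 0.888
Iteration 2:
  x1 = (8 - (-3.2)·-1.000 - (-2)·-0.157 - (2.6)·0.888) / (11.8) = 0.185
  x2 = (-6 - (2.3)·0.898 - (-1.5)·-0.157 - (2)·0.888) / (8.8) = -1.145
  x3 = (2 - (2)·0.898 - (3.3)·-1.000 - (-2)·0.888) / (8.3) = 0.636
  x4 = (6 - (-1.5)·0.898 - (-3.4)·-1.000 - (3)·-0.157) / (8.9) = 0.496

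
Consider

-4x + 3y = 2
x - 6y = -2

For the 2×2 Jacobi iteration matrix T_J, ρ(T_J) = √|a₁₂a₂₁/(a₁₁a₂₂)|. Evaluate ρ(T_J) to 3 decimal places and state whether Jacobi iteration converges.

0.354

a₁₂a₂₁/(a₁₁a₂₂) = (3)·(1) / ((-4)·(-6)) = 0.125000
ρ = √|0.125000| = √0.125000 = 0.354
ρ < 1, so Jacobi converges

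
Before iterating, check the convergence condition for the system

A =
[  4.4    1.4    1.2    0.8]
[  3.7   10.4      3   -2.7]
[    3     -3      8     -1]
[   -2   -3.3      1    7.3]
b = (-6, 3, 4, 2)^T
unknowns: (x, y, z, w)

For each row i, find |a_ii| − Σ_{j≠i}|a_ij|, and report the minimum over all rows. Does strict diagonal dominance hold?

1

row 1: |4.4| − (1.4+1.2+0.8) = 1
row 2: |10.4| − (3.7+3+2.7) = 1
row 3: |8| − (3+3+1) = 1
row 4: |7.3| − (2+3.3+1) = 1
minimum over rows = 1 → strictly diagonally dominant (convergence guaranteed)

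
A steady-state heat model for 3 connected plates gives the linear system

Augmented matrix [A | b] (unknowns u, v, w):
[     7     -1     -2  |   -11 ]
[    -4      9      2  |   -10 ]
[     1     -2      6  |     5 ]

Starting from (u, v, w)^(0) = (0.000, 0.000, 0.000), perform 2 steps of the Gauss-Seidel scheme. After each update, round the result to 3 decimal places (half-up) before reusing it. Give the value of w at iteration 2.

0.458

Iteration 1:
  u = (-11 - (-1)·0.000 - (-2)·0.000) / (7) = -1.571
  v = (-10 - (-4)·-1.571 - (2)·0.000) / (9) = -1.809
  w = (5 - (1)·-1.571 - (-2)·-1.809) / (6) = 0.492
Iteration 2:
  u = (-11 - (-1)·-1.809 - (-2)·0.492) / (7) = -1.689
  v = (-10 - (-4)·-1.689 - (2)·0.492) / (9) = -1.971
  w = (5 - (1)·-1.689 - (-2)·-1.971) / (6) = 0.458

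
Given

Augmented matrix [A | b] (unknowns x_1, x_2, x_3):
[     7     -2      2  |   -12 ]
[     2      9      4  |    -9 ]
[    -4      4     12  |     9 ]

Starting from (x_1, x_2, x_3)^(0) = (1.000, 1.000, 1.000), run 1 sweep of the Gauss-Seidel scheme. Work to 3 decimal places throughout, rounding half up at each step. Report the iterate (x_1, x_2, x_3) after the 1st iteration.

(-1.714, -1.064, 0.533)

Iteration 1:
  x_1 = (-12 - (-2)·1.000 - (2)·1.000) / (7) = -1.714
  x_2 = (-9 - (2)·-1.714 - (4)·1.000) / (9) = -1.064
  x_3 = (9 - (-4)·-1.714 - (4)·-1.064) / (12) = 0.533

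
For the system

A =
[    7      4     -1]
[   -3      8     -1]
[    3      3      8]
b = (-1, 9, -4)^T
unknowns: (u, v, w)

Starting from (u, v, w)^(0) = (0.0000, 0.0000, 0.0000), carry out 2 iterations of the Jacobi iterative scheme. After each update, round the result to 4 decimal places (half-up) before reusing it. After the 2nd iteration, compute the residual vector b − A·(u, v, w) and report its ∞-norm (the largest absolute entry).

Iteration 1:
  u = (-1 - (4)·0.0000 - (-1)·0.0000) / (7) = -0.1429
  v = (9 - (-3)·0.0000 - (-1)·0.0000) / (8) = 1.1250
  w = (-4 - (3)·0.0000 - (3)·0.0000) / (8) = -0.5000
Iteration 2:
  u = (-1 - (4)·1.1250 - (-1)·-0.5000) / (7) = -0.8571
  v = (9 - (-3)·-0.1429 - (-1)·-0.5000) / (8) = 1.0089
  w = (-4 - (3)·-0.1429 - (3)·1.1250) / (8) = -0.8683
Residual b − A·x = (0.0958, -2.5108, 2.4910); ∞-norm = 2.5108

2.5108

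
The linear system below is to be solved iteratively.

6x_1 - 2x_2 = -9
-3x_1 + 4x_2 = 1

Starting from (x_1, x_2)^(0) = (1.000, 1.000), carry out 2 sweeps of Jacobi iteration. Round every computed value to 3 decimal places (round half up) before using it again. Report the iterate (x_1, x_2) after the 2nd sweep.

(-1.167, -0.625)

Iteration 1:
  x_1 = (-9 - (-2)·1.000) / (6) = -1.167
  x_2 = (1 - (-3)·1.000) / (4) = 1.000
Iteration 2:
  x_1 = (-9 - (-2)·1.000) / (6) = -1.167
  x_2 = (1 - (-3)·-1.167) / (4) = -0.625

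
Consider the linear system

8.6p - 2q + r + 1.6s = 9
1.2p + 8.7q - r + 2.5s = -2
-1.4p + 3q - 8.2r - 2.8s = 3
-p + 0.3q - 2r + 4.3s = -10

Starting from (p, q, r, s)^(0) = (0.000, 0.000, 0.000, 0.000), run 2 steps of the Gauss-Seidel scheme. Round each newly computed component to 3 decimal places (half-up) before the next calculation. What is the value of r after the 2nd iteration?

Iteration 1:
  p = (9 - (-2)·0.000 - (1)·0.000 - (1.6)·0.000) / (8.6) = 1.047
  q = (-2 - (1.2)·1.047 - (-1)·0.000 - (2.5)·0.000) / (8.7) = -0.374
  r = (3 - (-1.4)·1.047 - (3)·-0.374 - (-2.8)·0.000) / (-8.2) = -0.681
  s = (-10 - (-1)·1.047 - (0.3)·-0.374 - (-2)·-0.681) / (4.3) = -2.373
Iteration 2:
  p = (9 - (-2)·-0.374 - (1)·-0.681 - (1.6)·-2.373) / (8.6) = 1.480
  q = (-2 - (1.2)·1.480 - (-1)·-0.681 - (2.5)·-2.373) / (8.7) = 0.170
  r = (3 - (-1.4)·1.480 - (3)·0.170 - (-2.8)·-2.373) / (-8.2) = 0.254
  s = (-10 - (-1)·1.480 - (0.3)·0.170 - (-2)·0.254) / (4.3) = -1.875

0.254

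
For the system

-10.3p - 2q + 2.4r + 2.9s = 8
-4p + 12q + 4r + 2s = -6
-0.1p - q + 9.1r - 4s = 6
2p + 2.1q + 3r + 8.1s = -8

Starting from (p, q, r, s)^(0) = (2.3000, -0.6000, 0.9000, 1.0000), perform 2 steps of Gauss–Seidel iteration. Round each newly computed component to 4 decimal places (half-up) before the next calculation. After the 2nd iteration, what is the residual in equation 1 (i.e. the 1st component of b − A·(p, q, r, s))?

1.2624

Iteration 1:
  p = (8 - (-2)·-0.6000 - (2.4)·0.9000 - (2.9)·1.0000) / (-10.3) = -0.1689
  q = (-6 - (-4)·-0.1689 - (4)·0.9000 - (2)·1.0000) / (12) = -1.0230
  r = (6 - (-0.1)·-0.1689 - (-1)·-1.0230 - (-4)·1.0000) / (9.1) = 0.9846
  s = (-8 - (2)·-0.1689 - (2.1)·-1.0230 - (3)·0.9846) / (8.1) = -1.0454
Iteration 2:
  p = (8 - (-2)·-1.0230 - (2.4)·0.9846 - (2.9)·-1.0454) / (-10.3) = -0.6430
  q = (-6 - (-4)·-0.6430 - (4)·0.9846 - (2)·-1.0454) / (12) = -0.8683
  r = (6 - (-0.1)·-0.6430 - (-1)·-0.8683 - (-4)·-1.0454) / (9.1) = 0.0973
  s = (-8 - (2)·-0.6430 - (2.1)·-0.8683 - (3)·0.0973) / (8.1) = -0.6398
Residual b − A·x = (1.2624, 2.7380, 1.6228, -0.0001)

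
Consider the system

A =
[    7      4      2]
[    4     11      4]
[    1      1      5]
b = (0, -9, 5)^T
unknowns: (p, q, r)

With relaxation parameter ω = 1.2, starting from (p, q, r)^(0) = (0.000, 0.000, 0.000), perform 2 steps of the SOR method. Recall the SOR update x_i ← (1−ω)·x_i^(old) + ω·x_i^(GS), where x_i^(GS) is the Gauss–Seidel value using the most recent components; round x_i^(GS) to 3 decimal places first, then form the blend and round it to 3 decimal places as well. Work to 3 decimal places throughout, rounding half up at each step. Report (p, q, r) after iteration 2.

(0.181, -1.491, 1.227)

Iteration 1:
  p: GS value = (0 - (4)·0.000 - (2)·0.000) / (7) = 0.000;  p ← (1−ω)·0.000 + ω·0.000 = 0.000
  q: GS value = (-9 - (4)·0.000 - (4)·0.000) / (11) = -0.818;  q ← (1−ω)·0.000 + ω·-0.818 = -0.982
  r: GS value = (5 - (1)·0.000 - (1)·-0.982) / (5) = 1.196;  r ← (1−ω)·0.000 + ω·1.196 = 1.435
Iteration 2:
  p: GS value = (0 - (4)·-0.982 - (2)·1.435) / (7) = 0.151;  p ← (1−ω)·0.000 + ω·0.151 = 0.181
  q: GS value = (-9 - (4)·0.181 - (4)·1.435) / (11) = -1.406;  q ← (1−ω)·-0.982 + ω·-1.406 = -1.491
  r: GS value = (5 - (1)·0.181 - (1)·-1.491) / (5) = 1.262;  r ← (1−ω)·1.435 + ω·1.262 = 1.227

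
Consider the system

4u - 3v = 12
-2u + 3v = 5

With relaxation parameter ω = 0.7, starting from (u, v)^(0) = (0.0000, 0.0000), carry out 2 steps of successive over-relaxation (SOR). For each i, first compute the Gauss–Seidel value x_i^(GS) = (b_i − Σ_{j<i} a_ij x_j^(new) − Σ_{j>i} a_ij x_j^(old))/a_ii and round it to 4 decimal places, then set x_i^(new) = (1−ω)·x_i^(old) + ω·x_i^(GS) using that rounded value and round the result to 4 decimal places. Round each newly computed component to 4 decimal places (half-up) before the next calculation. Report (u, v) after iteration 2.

(3.8570, 3.6106)

Iteration 1:
  u: GS value = (12 - (-3)·0.0000) / (4) = 3.0000;  u ← (1−ω)·0.0000 + ω·3.0000 = 2.1000
  v: GS value = (5 - (-2)·2.1000) / (3) = 3.0667;  v ← (1−ω)·0.0000 + ω·3.0667 = 2.1467
Iteration 2:
  u: GS value = (12 - (-3)·2.1467) / (4) = 4.6100;  u ← (1−ω)·2.1000 + ω·4.6100 = 3.8570
  v: GS value = (5 - (-2)·3.8570) / (3) = 4.2380;  v ← (1−ω)·2.1467 + ω·4.2380 = 3.6106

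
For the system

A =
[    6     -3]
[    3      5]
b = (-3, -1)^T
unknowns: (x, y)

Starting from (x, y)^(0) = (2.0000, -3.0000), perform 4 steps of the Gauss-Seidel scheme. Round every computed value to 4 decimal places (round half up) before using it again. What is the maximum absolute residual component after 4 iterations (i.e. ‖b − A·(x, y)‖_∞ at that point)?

Iteration 1:
  x = (-3 - (-3)·-3.0000) / (6) = -2.0000
  y = (-1 - (3)·-2.0000) / (5) = 1.0000
Iteration 2:
  x = (-3 - (-3)·1.0000) / (6) = 0.0000
  y = (-1 - (3)·0.0000) / (5) = -0.2000
Iteration 3:
  x = (-3 - (-3)·-0.2000) / (6) = -0.6000
  y = (-1 - (3)·-0.6000) / (5) = 0.1600
Iteration 4:
  x = (-3 - (-3)·0.1600) / (6) = -0.4200
  y = (-1 - (3)·-0.4200) / (5) = 0.0520
Residual b − A·x = (-0.3240, 0.0000); ∞-norm = 0.3240

0.3240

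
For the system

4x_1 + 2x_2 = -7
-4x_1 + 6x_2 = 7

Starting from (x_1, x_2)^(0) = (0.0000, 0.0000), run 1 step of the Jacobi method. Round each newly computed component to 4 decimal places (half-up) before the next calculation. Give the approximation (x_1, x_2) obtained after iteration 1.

Iteration 1:
  x_1 = (-7 - (2)·0.0000) / (4) = -1.7500
  x_2 = (7 - (-4)·0.0000) / (6) = 1.1667

(-1.7500, 1.1667)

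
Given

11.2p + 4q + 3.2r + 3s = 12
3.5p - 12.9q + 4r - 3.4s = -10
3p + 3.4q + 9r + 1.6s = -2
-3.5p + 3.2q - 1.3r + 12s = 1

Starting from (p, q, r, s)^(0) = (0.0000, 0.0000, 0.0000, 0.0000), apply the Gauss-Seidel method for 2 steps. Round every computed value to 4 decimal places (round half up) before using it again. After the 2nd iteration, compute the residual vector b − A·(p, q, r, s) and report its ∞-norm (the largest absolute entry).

Iteration 1:
  p = (12 - (4)·0.0000 - (3.2)·0.0000 - (3)·0.0000) / (11.2) = 1.0714
  q = (-10 - (3.5)·1.0714 - (4)·0.0000 - (-3.4)·0.0000) / (-12.9) = 1.0659
  r = (-2 - (3)·1.0714 - (3.4)·1.0659 - (1.6)·0.0000) / (9) = -0.9820
  s = (1 - (-3.5)·1.0714 - (3.2)·1.0659 - (-1.3)·-0.9820) / (12) = 0.0052
Iteration 2:
  p = (12 - (4)·1.0659 - (3.2)·-0.9820 - (3)·0.0052) / (11.2) = 0.9699
  q = (-10 - (3.5)·0.9699 - (4)·-0.9820 - (-3.4)·0.0052) / (-12.9) = 0.7325
  r = (-2 - (3)·0.9699 - (3.4)·0.7325 - (1.6)·0.0052) / (9) = -0.8232
  s = (1 - (-3.5)·0.9699 - (3.2)·0.7325 - (-1.3)·-0.8232) / (12) = 0.0817
Residual b − A·x = (0.5963, -0.3748, -0.1221, 0.0001); ∞-norm = 0.5963

0.5963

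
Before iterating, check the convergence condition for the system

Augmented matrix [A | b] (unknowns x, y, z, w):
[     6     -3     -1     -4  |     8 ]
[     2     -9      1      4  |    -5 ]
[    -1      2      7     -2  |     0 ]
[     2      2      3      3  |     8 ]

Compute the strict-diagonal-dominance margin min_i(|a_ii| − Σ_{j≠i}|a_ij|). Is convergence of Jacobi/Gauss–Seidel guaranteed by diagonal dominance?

row 1: |6| − (3+1+4) = -2
row 2: |-9| − (2+1+4) = 2
row 3: |7| − (1+2+2) = 2
row 4: |3| − (2+2+3) = -4
minimum over rows = -4 → not strictly diagonally dominant

-4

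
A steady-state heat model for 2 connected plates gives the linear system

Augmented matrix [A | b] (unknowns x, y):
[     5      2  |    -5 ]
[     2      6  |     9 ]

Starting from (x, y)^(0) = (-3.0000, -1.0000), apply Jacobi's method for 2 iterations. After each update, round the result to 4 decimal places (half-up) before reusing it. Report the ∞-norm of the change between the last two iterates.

Iteration 1:
  x = (-5 - (2)·-1.0000) / (5) = -0.6000
  y = (9 - (2)·-3.0000) / (6) = 2.5000
Iteration 2:
  x = (-5 - (2)·2.5000) / (5) = -2.0000
  y = (9 - (2)·-0.6000) / (6) = 1.7000
Change: (-1.4000, -0.8000) → max |·| = 1.4000

1.4000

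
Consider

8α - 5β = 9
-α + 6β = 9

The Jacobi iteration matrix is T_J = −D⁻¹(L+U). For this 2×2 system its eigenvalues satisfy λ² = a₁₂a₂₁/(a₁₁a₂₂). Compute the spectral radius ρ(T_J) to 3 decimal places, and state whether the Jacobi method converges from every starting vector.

0.323

a₁₂a₂₁/(a₁₁a₂₂) = (-5)·(-1) / ((8)·(6)) = 0.104167
ρ = √|0.104167| = √0.104167 = 0.323
ρ < 1, so Jacobi converges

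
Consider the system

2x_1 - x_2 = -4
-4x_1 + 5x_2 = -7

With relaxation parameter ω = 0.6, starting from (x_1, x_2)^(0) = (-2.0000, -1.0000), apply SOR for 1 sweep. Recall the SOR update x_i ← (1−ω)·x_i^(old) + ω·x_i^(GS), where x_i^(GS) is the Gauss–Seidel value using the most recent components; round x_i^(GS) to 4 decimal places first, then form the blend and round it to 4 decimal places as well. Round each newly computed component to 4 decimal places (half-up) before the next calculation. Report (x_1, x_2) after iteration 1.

Iteration 1:
  x_1: GS value = (-4 - (-1)·-1.0000) / (2) = -2.5000;  x_1 ← (1−ω)·-2.0000 + ω·-2.5000 = -2.3000
  x_2: GS value = (-7 - (-4)·-2.3000) / (5) = -3.2400;  x_2 ← (1−ω)·-1.0000 + ω·-3.2400 = -2.3440

(-2.3000, -2.3440)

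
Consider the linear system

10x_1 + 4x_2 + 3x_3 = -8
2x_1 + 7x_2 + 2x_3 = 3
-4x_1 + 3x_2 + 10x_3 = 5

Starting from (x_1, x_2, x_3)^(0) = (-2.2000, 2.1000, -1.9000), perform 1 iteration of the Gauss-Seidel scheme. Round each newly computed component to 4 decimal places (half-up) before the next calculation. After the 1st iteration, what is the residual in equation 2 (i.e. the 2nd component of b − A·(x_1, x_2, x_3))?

Iteration 1:
  x_1 = (-8 - (4)·2.1000 - (3)·-1.9000) / (10) = -1.0700
  x_2 = (3 - (2)·-1.0700 - (2)·-1.9000) / (7) = 1.2771
  x_3 = (5 - (-4)·-1.0700 - (3)·1.2771) / (10) = -0.3111
Residual b − A·x = (-1.4751, -3.1775, -0.0003)

-3.1775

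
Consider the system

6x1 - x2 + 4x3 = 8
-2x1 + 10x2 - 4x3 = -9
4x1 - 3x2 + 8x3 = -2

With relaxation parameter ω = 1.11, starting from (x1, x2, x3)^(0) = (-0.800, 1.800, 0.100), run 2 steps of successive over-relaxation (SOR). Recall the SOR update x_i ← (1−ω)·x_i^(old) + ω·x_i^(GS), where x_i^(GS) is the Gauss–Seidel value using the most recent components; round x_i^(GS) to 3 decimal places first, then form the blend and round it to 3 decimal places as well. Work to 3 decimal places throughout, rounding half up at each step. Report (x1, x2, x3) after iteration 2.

Iteration 1:
  x1: GS value = (8 - (-1)·1.800 - (4)·0.100) / (6) = 1.567;  x1 ← (1−ω)·-0.800 + ω·1.567 = 1.827
  x2: GS value = (-9 - (-2)·1.827 - (-4)·0.100) / (10) = -0.495;  x2 ← (1−ω)·1.800 + ω·-0.495 = -0.747
  x3: GS value = (-2 - (4)·1.827 - (-3)·-0.747) / (8) = -1.444;  x3 ← (1−ω)·0.100 + ω·-1.444 = -1.614
Iteration 2:
  x1: GS value = (8 - (-1)·-0.747 - (4)·-1.614) / (6) = 2.285;  x1 ← (1−ω)·1.827 + ω·2.285 = 2.335
  x2: GS value = (-9 - (-2)·2.335 - (-4)·-1.614) / (10) = -1.079;  x2 ← (1−ω)·-0.747 + ω·-1.079 = -1.116
  x3: GS value = (-2 - (4)·2.335 - (-3)·-1.116) / (8) = -1.836;  x3 ← (1−ω)·-1.614 + ω·-1.836 = -1.860

(2.335, -1.116, -1.860)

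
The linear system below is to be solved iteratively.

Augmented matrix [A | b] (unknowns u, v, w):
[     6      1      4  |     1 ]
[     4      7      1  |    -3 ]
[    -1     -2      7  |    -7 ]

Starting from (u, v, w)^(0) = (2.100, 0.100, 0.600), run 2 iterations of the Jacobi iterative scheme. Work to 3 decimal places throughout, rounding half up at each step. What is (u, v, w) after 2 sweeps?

Iteration 1:
  u = (1 - (1)·0.100 - (4)·0.600) / (6) = -0.250
  v = (-3 - (4)·2.100 - (1)·0.600) / (7) = -1.714
  w = (-7 - (-1)·2.100 - (-2)·0.100) / (7) = -0.671
Iteration 2:
  u = (1 - (1)·-1.714 - (4)·-0.671) / (6) = 0.900
  v = (-3 - (4)·-0.250 - (1)·-0.671) / (7) = -0.190
  w = (-7 - (-1)·-0.250 - (-2)·-1.714) / (7) = -1.525

(0.900, -0.190, -1.525)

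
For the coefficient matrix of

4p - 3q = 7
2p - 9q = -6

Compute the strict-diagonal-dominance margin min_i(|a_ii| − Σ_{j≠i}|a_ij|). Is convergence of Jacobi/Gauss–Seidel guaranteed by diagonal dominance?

1

row 1: |4| − (3) = 1
row 2: |-9| − (2) = 7
minimum over rows = 1 → strictly diagonally dominant (convergence guaranteed)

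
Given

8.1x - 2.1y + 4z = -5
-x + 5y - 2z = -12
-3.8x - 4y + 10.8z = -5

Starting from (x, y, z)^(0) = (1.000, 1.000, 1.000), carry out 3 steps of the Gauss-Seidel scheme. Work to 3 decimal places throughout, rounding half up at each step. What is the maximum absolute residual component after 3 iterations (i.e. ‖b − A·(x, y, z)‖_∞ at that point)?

Iteration 1:
  x = (-5 - (-2.1)·1.000 - (4)·1.000) / (8.1) = -0.852
  y = (-12 - (-1)·-0.852 - (-2)·1.000) / (5) = -2.170
  z = (-5 - (-3.8)·-0.852 - (-4)·-2.170) / (10.8) = -1.566
Iteration 2:
  x = (-5 - (-2.1)·-2.170 - (4)·-1.566) / (8.1) = -0.407
  y = (-12 - (-1)·-0.407 - (-2)·-1.566) / (5) = -3.108
  z = (-5 - (-3.8)·-0.407 - (-4)·-3.108) / (10.8) = -1.757
Iteration 3:
  x = (-5 - (-2.1)·-3.108 - (4)·-1.757) / (8.1) = -0.555
  y = (-12 - (-1)·-0.555 - (-2)·-1.757) / (5) = -3.214
  z = (-5 - (-3.8)·-0.555 - (-4)·-3.214) / (10.8) = -1.849
Residual b − A·x = (0.142, -0.183, 0.004); ∞-norm = 0.183

0.183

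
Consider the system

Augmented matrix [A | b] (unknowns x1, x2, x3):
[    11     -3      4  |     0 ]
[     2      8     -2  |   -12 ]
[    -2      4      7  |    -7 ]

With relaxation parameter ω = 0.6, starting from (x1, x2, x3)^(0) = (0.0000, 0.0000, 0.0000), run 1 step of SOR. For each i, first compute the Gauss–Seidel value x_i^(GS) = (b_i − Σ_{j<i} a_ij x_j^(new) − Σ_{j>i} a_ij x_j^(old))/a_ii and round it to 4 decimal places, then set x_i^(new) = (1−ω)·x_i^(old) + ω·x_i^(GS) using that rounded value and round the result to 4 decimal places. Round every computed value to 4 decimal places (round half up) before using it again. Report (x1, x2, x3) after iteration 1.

Iteration 1:
  x1: GS value = (0 - (-3)·0.0000 - (4)·0.0000) / (11) = 0.0000;  x1 ← (1−ω)·0.0000 + ω·0.0000 = 0.0000
  x2: GS value = (-12 - (2)·0.0000 - (-2)·0.0000) / (8) = -1.5000;  x2 ← (1−ω)·0.0000 + ω·-1.5000 = -0.9000
  x3: GS value = (-7 - (-2)·0.0000 - (4)·-0.9000) / (7) = -0.4857;  x3 ← (1−ω)·0.0000 + ω·-0.4857 = -0.2914

(0.0000, -0.9000, -0.2914)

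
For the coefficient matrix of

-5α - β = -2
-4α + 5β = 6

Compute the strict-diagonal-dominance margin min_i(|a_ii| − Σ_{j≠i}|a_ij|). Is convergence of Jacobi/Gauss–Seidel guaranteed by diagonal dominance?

row 1: |-5| − (1) = 4
row 2: |5| − (4) = 1
minimum over rows = 1 → strictly diagonally dominant (convergence guaranteed)

1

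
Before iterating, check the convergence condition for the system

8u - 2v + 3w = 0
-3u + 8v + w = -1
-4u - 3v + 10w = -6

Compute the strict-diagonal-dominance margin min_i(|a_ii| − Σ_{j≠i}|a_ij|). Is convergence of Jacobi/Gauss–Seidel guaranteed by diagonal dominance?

3

row 1: |8| − (2+3) = 3
row 2: |8| − (3+1) = 4
row 3: |10| − (4+3) = 3
minimum over rows = 3 → strictly diagonally dominant (convergence guaranteed)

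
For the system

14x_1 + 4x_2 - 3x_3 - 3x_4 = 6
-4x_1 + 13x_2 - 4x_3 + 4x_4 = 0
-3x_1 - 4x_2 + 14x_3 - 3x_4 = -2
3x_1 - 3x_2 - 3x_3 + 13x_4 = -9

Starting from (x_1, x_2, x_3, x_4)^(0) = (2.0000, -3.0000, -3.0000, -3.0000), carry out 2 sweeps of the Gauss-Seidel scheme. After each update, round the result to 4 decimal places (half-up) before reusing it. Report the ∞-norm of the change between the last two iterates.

0.4854

Iteration 1:
  x_1 = (6 - (4)·-3.0000 - (-3)·-3.0000 - (-3)·-3.0000) / (14) = 0.0000
  x_2 = (0 - (-4)·0.0000 - (-4)·-3.0000 - (4)·-3.0000) / (13) = 0.0000
  x_3 = (-2 - (-3)·0.0000 - (-4)·0.0000 - (-3)·-3.0000) / (14) = -0.7857
  x_4 = (-9 - (3)·0.0000 - (-3)·0.0000 - (-3)·-0.7857) / (13) = -0.8736
Iteration 2:
  x_1 = (6 - (4)·0.0000 - (-3)·-0.7857 - (-3)·-0.8736) / (14) = 0.0730
  x_2 = (0 - (-4)·0.0730 - (-4)·-0.7857 - (4)·-0.8736) / (13) = 0.0495
  x_3 = (-2 - (-3)·0.0730 - (-4)·0.0495 - (-3)·-0.8736) / (14) = -0.3003
  x_4 = (-9 - (3)·0.0730 - (-3)·0.0495 - (-3)·-0.3003) / (13) = -0.7670
Change: (0.0730, 0.0495, 0.4854, 0.1066) → max |·| = 0.4854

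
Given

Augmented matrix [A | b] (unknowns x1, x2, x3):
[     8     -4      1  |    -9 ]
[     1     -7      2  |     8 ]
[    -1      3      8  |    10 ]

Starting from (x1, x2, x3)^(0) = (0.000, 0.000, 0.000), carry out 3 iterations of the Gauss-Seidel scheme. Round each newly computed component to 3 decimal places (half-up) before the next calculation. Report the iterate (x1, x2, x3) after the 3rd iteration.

(-1.780, -1.007, 1.405)

Iteration 1:
  x1 = (-9 - (-4)·0.000 - (1)·0.000) / (8) = -1.125
  x2 = (8 - (1)·-1.125 - (2)·0.000) / (-7) = -1.304
  x3 = (10 - (-1)·-1.125 - (3)·-1.304) / (8) = 1.598
Iteration 2:
  x1 = (-9 - (-4)·-1.304 - (1)·1.598) / (8) = -1.977
  x2 = (8 - (1)·-1.977 - (2)·1.598) / (-7) = -0.969
  x3 = (10 - (-1)·-1.977 - (3)·-0.969) / (8) = 1.366
Iteration 3:
  x1 = (-9 - (-4)·-0.969 - (1)·1.366) / (8) = -1.780
  x2 = (8 - (1)·-1.780 - (2)·1.366) / (-7) = -1.007
  x3 = (10 - (-1)·-1.780 - (3)·-1.007) / (8) = 1.405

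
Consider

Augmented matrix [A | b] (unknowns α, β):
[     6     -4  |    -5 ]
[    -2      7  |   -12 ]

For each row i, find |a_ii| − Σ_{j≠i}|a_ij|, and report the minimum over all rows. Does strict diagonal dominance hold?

row 1: |6| − (4) = 2
row 2: |7| − (2) = 5
minimum over rows = 2 → strictly diagonally dominant (convergence guaranteed)

2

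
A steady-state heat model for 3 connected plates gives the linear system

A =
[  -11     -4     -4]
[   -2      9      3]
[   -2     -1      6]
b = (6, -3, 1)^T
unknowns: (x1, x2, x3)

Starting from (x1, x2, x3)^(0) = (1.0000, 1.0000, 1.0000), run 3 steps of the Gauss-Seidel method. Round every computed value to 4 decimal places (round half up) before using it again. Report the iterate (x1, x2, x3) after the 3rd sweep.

Iteration 1:
  x1 = (6 - (-4)·1.0000 - (-4)·1.0000) / (-11) = -1.2727
  x2 = (-3 - (-2)·-1.2727 - (3)·1.0000) / (9) = -0.9495
  x3 = (1 - (-2)·-1.2727 - (-1)·-0.9495) / (6) = -0.4158
Iteration 2:
  x1 = (6 - (-4)·-0.9495 - (-4)·-0.4158) / (-11) = -0.0490
  x2 = (-3 - (-2)·-0.0490 - (3)·-0.4158) / (9) = -0.2056
  x3 = (1 - (-2)·-0.0490 - (-1)·-0.2056) / (6) = 0.1161
Iteration 3:
  x1 = (6 - (-4)·-0.2056 - (-4)·0.1161) / (-11) = -0.5129
  x2 = (-3 - (-2)·-0.5129 - (3)·0.1161) / (9) = -0.4860
  x3 = (1 - (-2)·-0.5129 - (-1)·-0.4860) / (6) = -0.0853

(-0.5129, -0.4860, -0.0853)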